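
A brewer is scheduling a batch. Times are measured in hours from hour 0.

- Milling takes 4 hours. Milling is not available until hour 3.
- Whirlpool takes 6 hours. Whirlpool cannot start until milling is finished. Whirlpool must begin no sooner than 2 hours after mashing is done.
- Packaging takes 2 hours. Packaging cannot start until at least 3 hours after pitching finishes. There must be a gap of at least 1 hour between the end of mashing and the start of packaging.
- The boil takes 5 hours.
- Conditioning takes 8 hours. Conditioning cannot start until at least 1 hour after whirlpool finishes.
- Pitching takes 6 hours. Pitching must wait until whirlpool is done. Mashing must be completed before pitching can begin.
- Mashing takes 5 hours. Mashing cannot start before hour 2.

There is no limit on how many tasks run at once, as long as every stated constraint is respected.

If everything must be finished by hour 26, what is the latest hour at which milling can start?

5

Packaging must finish by hour 26; it takes 2 hours, so it must start by 26 − 2 = hour 24.
Since packaging (must start by hour 24, minus 3-hour gap → hour 21) depends on it, pitching must finish by hour 21. Backing off its 6-hour duration gives a latest start of hour 15.
Nothing follows conditioning; the deadline of hour 26 is its only limit. It must start by 26 − 8 = hour 18.
Whirlpool feeds pitching (must start by hour 15); conditioning (must start by hour 18, minus 1-hour gap → hour 17). Taking the minimum, whirlpool must finish by hour 15 and start by 15 − 6 = hour 9.
Milling has to be done before whirlpool (must start by hour 9). That means finishing by hour 9, i.e. starting by 9 − 4 = hour 5.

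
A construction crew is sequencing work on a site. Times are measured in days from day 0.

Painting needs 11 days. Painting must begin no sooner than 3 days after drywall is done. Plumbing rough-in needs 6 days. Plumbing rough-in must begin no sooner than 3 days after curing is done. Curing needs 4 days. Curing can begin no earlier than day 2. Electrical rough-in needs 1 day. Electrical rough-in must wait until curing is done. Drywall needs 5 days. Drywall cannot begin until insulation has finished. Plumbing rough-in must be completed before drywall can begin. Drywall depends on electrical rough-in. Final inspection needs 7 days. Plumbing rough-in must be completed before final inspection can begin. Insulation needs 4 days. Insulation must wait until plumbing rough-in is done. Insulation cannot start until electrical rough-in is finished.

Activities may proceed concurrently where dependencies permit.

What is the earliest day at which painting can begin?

Curing waits on its own release at day 2, so it starts at day 2 and finishes at 2 + 4 = day 6.
Electrical rough-in cannot begin until curing (finishes day 6). It runs from day 6 to 6 + 1 = day 7.
Plumbing rough-in cannot begin until curing (finishes day 6, plus 3-day gap → day 9). It runs from day 9 to 9 + 6 = day 15.
Insulation needs all of plumbing rough-in (finishes day 15); electrical rough-in (finishes day 7). That puts its earliest start at day 15; it finishes at 15 + 4 = day 19.
Drywall has to wait for insulation (finishes day 19); plumbing rough-in (finishes day 15); electrical rough-in (finishes day 7). The latest of these is day 19, so drywall runs day 19 to 19 + 5 = day 24.
Painting waits on drywall (finishes day 24, plus 3-day gap → day 27), so the earliest it can start is day 27.

27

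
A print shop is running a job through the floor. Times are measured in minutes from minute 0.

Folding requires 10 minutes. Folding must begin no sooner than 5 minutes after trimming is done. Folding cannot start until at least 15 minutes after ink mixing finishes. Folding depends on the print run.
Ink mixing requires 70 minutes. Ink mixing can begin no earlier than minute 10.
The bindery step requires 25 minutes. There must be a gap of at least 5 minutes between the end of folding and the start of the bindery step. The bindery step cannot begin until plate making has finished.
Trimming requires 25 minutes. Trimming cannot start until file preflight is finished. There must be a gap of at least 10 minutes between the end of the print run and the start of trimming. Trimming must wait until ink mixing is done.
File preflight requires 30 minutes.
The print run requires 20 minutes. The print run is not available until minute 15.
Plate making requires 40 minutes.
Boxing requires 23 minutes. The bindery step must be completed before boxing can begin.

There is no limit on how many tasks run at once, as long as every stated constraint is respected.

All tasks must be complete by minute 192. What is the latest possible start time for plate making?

Boxing has no dependents, so it just needs to finish by minute 192. Starting by 192 − 23 = minute 169 achieves that.
The bindery step must finish before boxing (must start by minute 169). With a 25-minute duration, the bindery step must start by 169 − 25 = minute 144.
Since the bindery step (must start by minute 144) depends on it, plate making must finish by minute 144. Backing off its 40-minute duration gives a latest start of minute 104.

104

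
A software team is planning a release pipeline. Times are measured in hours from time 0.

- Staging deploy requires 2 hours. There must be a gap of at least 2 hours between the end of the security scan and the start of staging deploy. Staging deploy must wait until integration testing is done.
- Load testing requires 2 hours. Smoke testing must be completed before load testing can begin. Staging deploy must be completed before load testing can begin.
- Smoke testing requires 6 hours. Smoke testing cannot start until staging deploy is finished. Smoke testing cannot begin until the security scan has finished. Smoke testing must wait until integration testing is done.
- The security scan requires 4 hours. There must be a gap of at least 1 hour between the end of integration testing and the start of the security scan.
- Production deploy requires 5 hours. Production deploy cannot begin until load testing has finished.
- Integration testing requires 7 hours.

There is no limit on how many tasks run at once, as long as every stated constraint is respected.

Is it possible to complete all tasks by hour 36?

Yes

Integration testing can start immediately at hour 0; it finishes at hour 7.
The security scan waits on integration testing (finishes hour 7, plus 1-hour gap → hour 8), so it starts at hour 8 and finishes at 8 + 4 = hour 12.
For staging deploy: the security scan (finishes hour 12, plus 2-hour gap → hour 14); integration testing (finishes hour 7). Taking the maximum gives a start of hour 14, and it finishes at 14 + 2 = hour 16.
Smoke testing needs all of staging deploy (finishes hour 16); the security scan (finishes hour 12); integration testing (finishes hour 7). That puts its earliest start at hour 16; it finishes at 16 + 6 = hour 22.
Load testing needs all of smoke testing (finishes hour 22); staging deploy (finishes hour 16). That puts its earliest start at hour 22; it finishes at 22 + 2 = hour 24.
After load testing (finishes hour 24), production deploy can start at hour 24 and finishes at hour 29.
Every task is finished by hour 29, which is no later than the deadline of 36, so the schedule is feasible.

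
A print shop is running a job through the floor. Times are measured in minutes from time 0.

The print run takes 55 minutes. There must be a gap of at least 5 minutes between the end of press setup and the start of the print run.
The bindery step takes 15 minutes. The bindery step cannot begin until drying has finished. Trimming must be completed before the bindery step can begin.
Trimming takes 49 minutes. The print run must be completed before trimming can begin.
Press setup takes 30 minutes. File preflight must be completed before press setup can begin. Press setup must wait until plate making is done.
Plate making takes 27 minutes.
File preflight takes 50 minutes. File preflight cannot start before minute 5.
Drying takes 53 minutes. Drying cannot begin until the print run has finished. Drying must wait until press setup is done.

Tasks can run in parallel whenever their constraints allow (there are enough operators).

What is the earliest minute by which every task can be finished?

213

Nothing blocks plate making, so it runs from minute 0 to minute 27.
File preflight waits on its own release at minute 5, so it starts at minute 5 and finishes at 5 + 50 = minute 55.
For press setup: file preflight (finishes minute 55); plate making (finishes minute 27). Taking the maximum gives a start of minute 55, and it finishes at 55 + 30 = minute 85.
After press setup (finishes minute 85, plus 5-minute gap → minute 90), the print run can start at minute 90 and finishes at minute 145.
Trimming waits on the print run (finishes minute 145), so it starts at minute 145 and finishes at 145 + 49 = minute 194.
For drying: the print run (finishes minute 145); press setup (finishes minute 85). Taking the maximum gives a start of minute 145, and it finishes at 145 + 53 = minute 198.
The bindery step needs all of drying (finishes minute 198); trimming (finishes minute 194). That puts its earliest start at minute 198; it finishes at 198 + 15 = minute 213.
All tasks are finished once the last one completes. Finish times: File preflight at 55, Plate making at 27, Press setup at 85, The print run at 145, Drying at 198, Trimming at 194, The bindery step at 213. The latest is minute 213.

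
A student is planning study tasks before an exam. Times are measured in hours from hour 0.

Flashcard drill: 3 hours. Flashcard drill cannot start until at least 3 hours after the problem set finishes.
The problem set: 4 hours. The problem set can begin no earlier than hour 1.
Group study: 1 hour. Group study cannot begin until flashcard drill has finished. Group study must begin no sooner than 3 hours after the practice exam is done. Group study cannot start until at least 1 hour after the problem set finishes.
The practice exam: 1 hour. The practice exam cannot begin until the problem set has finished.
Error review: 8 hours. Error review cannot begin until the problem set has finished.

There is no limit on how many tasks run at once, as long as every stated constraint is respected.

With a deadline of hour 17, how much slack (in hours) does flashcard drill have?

The problem set waits on its own release at hour 1, so it starts at hour 1 and finishes at 1 + 4 = hour 5.
After the problem set (finishes hour 5, plus 3-hour gap → hour 8), flashcard drill can start at hour 8 and finishes at hour 11.

Working backward from the deadline:
To finish by hour 17, group study (duration 1) must start no later than hour 16.
Flashcard drill must finish before group study (must start by hour 16). With a 3-hour duration, flashcard drill must start by 16 − 3 = hour 13.
So flashcard drill can start as early as hour 8 and as late as hour 13, giving 13 − 8 = 5 hours of slack.

5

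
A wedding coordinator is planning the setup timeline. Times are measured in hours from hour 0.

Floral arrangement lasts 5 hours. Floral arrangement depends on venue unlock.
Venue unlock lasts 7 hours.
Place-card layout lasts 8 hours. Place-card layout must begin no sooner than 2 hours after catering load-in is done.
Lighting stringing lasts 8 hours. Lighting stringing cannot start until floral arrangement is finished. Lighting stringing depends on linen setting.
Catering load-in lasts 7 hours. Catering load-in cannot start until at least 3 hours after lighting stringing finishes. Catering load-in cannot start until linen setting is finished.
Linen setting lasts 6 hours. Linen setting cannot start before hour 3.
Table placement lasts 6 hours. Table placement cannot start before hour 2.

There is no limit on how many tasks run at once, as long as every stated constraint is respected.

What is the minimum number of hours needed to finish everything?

Linen setting cannot begin until its own release at hour 3. It runs from hour 3 to 3 + 6 = hour 9.
Table placement cannot begin until its own release at hour 2. It runs from hour 2 to 2 + 6 = hour 8.
Nothing blocks venue unlock, so it runs from hour 0 to hour 7.
Floral arrangement waits on venue unlock (finishes hour 7), so it starts at hour 7 and finishes at 7 + 5 = hour 12.
Lighting stringing cannot start until floral arrangement (finishes hour 12); linen setting (finishes hour 9). The controlling bound is hour 12, so lighting stringing finishes at 12 + 8 = hour 20.
Catering load-in cannot start until lighting stringing (finishes hour 20, plus 3-hour gap → hour 23); linen setting (finishes hour 9). The controlling bound is hour 23, so catering load-in finishes at 23 + 7 = hour 30.
Place-card layout waits on catering load-in (finishes hour 30, plus 2-hour gap → hour 32), so it starts at hour 32 and finishes at 32 + 8 = hour 40.
All tasks are finished once the last one completes. Finish times: Venue unlock at 7, Table placement at 8, Linen setting at 9, Floral arrangement at 12, Lighting stringing at 20, Catering load-in at 30, Place-card layout at 40. The latest is hour 40.

40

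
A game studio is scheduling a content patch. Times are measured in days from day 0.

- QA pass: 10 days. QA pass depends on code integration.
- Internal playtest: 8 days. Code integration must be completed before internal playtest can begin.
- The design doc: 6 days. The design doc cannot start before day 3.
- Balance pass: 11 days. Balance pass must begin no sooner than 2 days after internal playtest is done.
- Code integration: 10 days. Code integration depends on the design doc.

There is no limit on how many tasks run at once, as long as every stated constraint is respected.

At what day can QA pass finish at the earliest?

29

After its own release at day 3, the design doc can start at day 3 and finishes at day 9.
After the design doc (finishes day 9), code integration can start at day 9 and finishes at day 19.
After code integration (finishes day 19), QA pass can start at day 19 and finishes at day 29.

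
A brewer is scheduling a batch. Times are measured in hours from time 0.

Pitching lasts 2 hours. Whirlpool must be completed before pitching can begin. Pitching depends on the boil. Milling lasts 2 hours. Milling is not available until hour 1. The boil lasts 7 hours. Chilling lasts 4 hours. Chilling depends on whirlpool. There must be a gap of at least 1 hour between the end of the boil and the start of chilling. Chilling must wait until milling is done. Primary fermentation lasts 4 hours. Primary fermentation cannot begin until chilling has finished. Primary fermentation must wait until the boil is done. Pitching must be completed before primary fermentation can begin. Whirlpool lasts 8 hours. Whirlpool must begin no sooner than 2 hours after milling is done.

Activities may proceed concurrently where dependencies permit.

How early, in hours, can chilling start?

13

Nothing blocks the boil, so it runs from hour 0 to hour 7.
Milling waits on its own release at hour 1, so it starts at hour 1 and finishes at 1 + 2 = hour 3.
Whirlpool waits on milling (finishes hour 3, plus 2-hour gap → hour 5), so it starts at hour 5 and finishes at 5 + 8 = hour 13.
Chilling waits on whirlpool (finishes hour 13); the boil (finishes hour 7, plus 1-hour gap → hour 8); milling (finishes hour 3). The latest of these is hour 13, which is the earliest chilling can start.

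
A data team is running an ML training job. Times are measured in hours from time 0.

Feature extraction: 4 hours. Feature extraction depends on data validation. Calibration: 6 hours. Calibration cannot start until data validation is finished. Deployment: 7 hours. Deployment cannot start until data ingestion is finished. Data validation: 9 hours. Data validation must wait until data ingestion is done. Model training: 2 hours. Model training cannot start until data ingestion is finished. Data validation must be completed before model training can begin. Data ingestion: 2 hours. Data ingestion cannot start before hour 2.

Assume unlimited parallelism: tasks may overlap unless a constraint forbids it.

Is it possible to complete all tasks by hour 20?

Yes

Data ingestion waits on its own release at hour 2, so it starts at hour 2 and finishes at 2 + 2 = hour 4.
Deployment waits on data ingestion (finishes hour 4), so it starts at hour 4 and finishes at 4 + 7 = hour 11.
Data validation waits on data ingestion (finishes hour 4), so it starts at hour 4 and finishes at 4 + 9 = hour 13.
Calibration waits on data validation (finishes hour 13), so it starts at hour 13 and finishes at 13 + 6 = hour 19.
Model training needs all of data ingestion (finishes hour 4); data validation (finishes hour 13). That puts its earliest start at hour 13; it finishes at 13 + 2 = hour 15.
Feature extraction waits on data validation (finishes hour 13), so it starts at hour 13 and finishes at 13 + 4 = hour 17.
Every task is finished by hour 19, which is no later than the deadline of 20, so the schedule is feasible.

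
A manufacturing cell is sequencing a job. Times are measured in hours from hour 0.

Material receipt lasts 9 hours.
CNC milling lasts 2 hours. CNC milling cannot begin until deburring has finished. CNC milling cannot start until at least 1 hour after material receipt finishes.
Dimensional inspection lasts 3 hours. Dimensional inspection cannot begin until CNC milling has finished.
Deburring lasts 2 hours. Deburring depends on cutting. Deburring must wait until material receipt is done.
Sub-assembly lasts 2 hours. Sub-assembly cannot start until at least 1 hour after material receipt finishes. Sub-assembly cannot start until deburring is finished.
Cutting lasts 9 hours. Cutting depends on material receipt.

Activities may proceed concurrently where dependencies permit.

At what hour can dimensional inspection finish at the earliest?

Nothing blocks material receipt, so it runs from hour 0 to hour 9.
Cutting waits on material receipt (finishes hour 9), so it starts at hour 9 and finishes at 9 + 9 = hour 18.
Deburring needs all of cutting (finishes hour 18); material receipt (finishes hour 9). That puts its earliest start at hour 18; it finishes at 18 + 2 = hour 20.
CNC milling cannot start until deburring (finishes hour 20); material receipt (finishes hour 9, plus 1-hour gap → hour 10). The controlling bound is hour 20, so CNC milling finishes at 20 + 2 = hour 22.
Dimensional inspection cannot begin until CNC milling (finishes hour 22). It runs from hour 22 to 22 + 3 = hour 25.

25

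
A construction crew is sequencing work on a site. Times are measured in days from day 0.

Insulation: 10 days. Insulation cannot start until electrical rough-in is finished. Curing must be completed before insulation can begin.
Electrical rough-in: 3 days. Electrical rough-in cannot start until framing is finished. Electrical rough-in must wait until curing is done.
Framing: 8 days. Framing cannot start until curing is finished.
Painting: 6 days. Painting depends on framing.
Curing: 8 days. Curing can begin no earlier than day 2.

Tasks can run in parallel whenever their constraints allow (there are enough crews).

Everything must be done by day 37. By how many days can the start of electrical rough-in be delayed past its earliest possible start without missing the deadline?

6

Curing cannot begin until its own release at day 2. It runs from day 2 to 2 + 8 = day 10.
After curing (finishes day 10), framing can start at day 10 and finishes at day 18.
Electrical rough-in cannot start until framing (finishes day 18); curing (finishes day 10). The controlling bound is day 18, so electrical rough-in finishes at 18 + 3 = day 21.

Working backward from the deadline:
Insulation must finish by day 37; it takes 10 days, so it must start by 37 − 10 = day 27.
Electrical rough-in feeds into insulation (must start by day 27); so electrical rough-in must finish by day 27 and therefore start by day 24.
So electrical rough-in can start as early as day 18 and as late as day 24, giving 24 − 18 = 6 days of slack.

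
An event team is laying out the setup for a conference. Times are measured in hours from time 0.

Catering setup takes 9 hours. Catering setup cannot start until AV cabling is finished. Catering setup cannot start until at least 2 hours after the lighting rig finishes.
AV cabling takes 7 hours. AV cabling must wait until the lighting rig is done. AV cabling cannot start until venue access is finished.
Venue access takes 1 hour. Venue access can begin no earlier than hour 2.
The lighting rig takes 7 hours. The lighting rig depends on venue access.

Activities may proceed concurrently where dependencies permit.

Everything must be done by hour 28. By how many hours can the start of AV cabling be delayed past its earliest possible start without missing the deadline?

After its own release at hour 2, venue access can start at hour 2 and finishes at hour 3.
The lighting rig cannot begin until venue access (finishes hour 3). It runs from hour 3 to 3 + 7 = hour 10.
AV cabling has to wait for the lighting rig (finishes hour 10); venue access (finishes hour 3). The latest of these is hour 10, so AV cabling runs hour 10 to 10 + 7 = hour 17.

Working backward from the deadline:
Nothing follows catering setup; the deadline of hour 28 is its only limit. It must start by 28 − 9 = hour 19.
AV cabling has to be done before catering setup (must start by hour 19). That means finishing by hour 19, i.e. starting by 19 − 7 = hour 12.
So AV cabling can start as early as hour 10 and as late as hour 12, giving 12 − 10 = 2 hours of slack.

2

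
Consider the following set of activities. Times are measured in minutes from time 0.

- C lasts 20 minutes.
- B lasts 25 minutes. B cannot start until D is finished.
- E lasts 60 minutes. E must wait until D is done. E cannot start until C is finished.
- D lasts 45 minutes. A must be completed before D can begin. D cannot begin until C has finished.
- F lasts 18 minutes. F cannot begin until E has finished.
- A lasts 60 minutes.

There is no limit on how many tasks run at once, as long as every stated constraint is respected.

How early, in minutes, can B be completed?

130

C has no prerequisites, so it starts at minute 0 and finishes at minute 20.
Nothing blocks A, so it runs from minute 0 to minute 60.
For D: A (finishes minute 60); C (finishes minute 20). Taking the maximum gives a start of minute 60, and it finishes at 60 + 45 = minute 105.
B waits on D (finishes minute 105), so it starts at minute 105 and finishes at 105 + 25 = minute 130.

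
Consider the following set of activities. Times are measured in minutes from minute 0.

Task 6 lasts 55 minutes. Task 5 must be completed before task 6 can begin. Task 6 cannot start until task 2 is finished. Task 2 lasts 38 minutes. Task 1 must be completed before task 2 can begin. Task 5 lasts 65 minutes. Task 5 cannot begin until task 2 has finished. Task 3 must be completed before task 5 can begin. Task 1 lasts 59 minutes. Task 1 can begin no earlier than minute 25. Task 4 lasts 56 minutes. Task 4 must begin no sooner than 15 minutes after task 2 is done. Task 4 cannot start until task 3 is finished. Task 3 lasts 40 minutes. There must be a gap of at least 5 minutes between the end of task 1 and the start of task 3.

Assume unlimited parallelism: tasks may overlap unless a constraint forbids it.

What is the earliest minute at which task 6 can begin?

Task 1 cannot begin until its own release at minute 25. It runs from minute 25 to 25 + 59 = minute 84.
Task 3 waits on task 1 (finishes minute 84, plus 5-minute gap → minute 89), so it starts at minute 89 and finishes at 89 + 40 = minute 129.
After task 1 (finishes minute 84), task 2 can start at minute 84 and finishes at minute 122.
Task 5 cannot start until task 2 (finishes minute 122); task 3 (finishes minute 129). The controlling bound is minute 129, so task 5 finishes at 129 + 65 = minute 194.
Task 6 waits on task 5 (finishes minute 194); task 2 (finishes minute 122). The latest of these is minute 194, which is the earliest task 6 can start.

194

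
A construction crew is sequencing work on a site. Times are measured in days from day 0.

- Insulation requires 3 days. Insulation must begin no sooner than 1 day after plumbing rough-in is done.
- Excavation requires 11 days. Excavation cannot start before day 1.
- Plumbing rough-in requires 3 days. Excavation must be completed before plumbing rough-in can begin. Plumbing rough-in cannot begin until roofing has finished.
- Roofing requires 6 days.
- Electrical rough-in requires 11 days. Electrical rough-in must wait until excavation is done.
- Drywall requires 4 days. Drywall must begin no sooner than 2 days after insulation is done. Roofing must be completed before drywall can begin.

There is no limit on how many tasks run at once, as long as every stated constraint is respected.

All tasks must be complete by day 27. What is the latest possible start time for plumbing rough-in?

To finish by day 27, drywall (duration 4) must start no later than day 23.
Insulation feeds into drywall (must start by day 23, minus 2-day gap → day 21); so insulation must finish by day 21 and therefore start by day 18.
Plumbing rough-in has to be done before insulation (must start by day 18, minus 1-day gap → day 17). That means finishing by day 17, i.e. starting by 17 − 3 = day 14.

14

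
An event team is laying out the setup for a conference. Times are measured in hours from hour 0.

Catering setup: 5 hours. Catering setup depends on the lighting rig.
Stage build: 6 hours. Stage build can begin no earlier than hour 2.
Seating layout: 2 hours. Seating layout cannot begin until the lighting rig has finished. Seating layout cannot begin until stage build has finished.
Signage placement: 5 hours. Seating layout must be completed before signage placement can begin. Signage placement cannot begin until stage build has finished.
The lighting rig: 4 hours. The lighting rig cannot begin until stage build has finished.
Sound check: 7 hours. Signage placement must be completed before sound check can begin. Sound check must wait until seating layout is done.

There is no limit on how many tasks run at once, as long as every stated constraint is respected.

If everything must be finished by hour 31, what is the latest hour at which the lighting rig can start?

To finish by hour 31, sound check (duration 7) must start no later than hour 24.
Signage placement has to be done before sound check (must start by hour 24). That means finishing by hour 24, i.e. starting by 24 − 5 = hour 19.
Seating layout has several dependents: signage placement (must start by hour 19); sound check (must start by hour 24). The earliest of those limits is hour 19, so seating layout must start by 19 − 2 = hour 17.
Nothing follows catering setup; the deadline of hour 31 is its only limit. It must start by 31 − 5 = hour 26.
The lighting rig feeds seating layout (must start by hour 17); catering setup (must start by hour 26). Taking the minimum, the lighting rig must finish by hour 17 and start by 17 − 4 = hour 13.

13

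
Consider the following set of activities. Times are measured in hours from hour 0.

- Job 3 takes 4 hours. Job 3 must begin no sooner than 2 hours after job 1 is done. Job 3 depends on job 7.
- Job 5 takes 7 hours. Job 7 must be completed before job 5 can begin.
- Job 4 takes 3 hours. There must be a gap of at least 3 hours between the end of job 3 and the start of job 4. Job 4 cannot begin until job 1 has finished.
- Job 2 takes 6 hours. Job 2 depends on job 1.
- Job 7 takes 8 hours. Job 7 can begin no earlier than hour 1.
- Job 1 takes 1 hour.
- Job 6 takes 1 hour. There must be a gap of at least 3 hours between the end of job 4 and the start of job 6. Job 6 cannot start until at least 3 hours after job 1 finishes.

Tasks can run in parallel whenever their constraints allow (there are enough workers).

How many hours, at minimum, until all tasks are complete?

23

Job 7 waits on its own release at hour 1, so it starts at hour 1 and finishes at 1 + 8 = hour 9.
Job 5 cannot begin until job 7 (finishes hour 9). It runs from hour 9 to 9 + 7 = hour 16.
Job 1 can start immediately at hour 0; it finishes at hour 1.
Job 3 has to wait for job 1 (finishes hour 1, plus 2-hour gap → hour 3); job 7 (finishes hour 9). The latest of these is hour 9, so job 3 runs hour 9 to 9 + 4 = hour 13.
For job 4: job 3 (finishes hour 13, plus 3-hour gap → hour 16); job 1 (finishes hour 1). Taking the maximum gives a start of hour 16, and it finishes at 16 + 3 = hour 19.
For job 6: job 4 (finishes hour 19, plus 3-hour gap → hour 22); job 1 (finishes hour 1, plus 3-hour gap → hour 4). Taking the maximum gives a start of hour 22, and it finishes at 22 + 1 = hour 23.
Job 2 waits on job 1 (finishes hour 1), so it starts at hour 1 and finishes at 1 + 6 = hour 7.
All tasks are finished once the last one completes. Finish times: Job 1 at 1, Job 2 at 7, Job 3 at 13, Job 4 at 19, Job 5 at 16, Job 6 at 23, Job 7 at 9. The latest is hour 23.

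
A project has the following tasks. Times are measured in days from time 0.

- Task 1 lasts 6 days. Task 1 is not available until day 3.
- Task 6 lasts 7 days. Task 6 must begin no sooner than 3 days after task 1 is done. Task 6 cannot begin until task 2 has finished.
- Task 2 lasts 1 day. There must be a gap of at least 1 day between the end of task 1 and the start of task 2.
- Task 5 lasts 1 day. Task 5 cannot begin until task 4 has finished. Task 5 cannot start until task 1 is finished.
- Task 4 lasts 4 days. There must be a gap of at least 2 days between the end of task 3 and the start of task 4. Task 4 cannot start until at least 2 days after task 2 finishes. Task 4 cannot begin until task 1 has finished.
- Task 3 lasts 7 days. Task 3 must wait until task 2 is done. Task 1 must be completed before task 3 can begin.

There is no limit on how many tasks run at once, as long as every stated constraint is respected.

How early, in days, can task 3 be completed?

18

Task 1 cannot begin until its own release at day 3. It runs from day 3 to 3 + 6 = day 9.
After task 1 (finishes day 9, plus 1-day gap → day 10), task 2 can start at day 10 and finishes at day 11.
For task 3: task 2 (finishes day 11); task 1 (finishes day 9). Taking the maximum gives a start of day 11, and it finishes at 11 + 7 = day 18.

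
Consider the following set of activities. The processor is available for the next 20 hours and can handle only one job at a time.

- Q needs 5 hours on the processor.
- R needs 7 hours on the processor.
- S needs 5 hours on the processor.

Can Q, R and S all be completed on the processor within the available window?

Running back to back, the jobs need 5 + 7 + 5 = 17 hours on the processor.
Since 17 ≤ 20, they fit within the window.

Yes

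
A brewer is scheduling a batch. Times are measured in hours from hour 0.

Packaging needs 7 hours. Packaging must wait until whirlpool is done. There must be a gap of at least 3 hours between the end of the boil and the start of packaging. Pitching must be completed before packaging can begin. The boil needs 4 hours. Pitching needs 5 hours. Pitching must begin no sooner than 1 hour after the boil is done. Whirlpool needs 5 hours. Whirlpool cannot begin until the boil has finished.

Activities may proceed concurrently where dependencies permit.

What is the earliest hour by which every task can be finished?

Nothing blocks the boil, so it runs from hour 0 to hour 4.
After the boil (finishes hour 4, plus 1-hour gap → hour 5), pitching can start at hour 5 and finishes at hour 10.
After the boil (finishes hour 4), whirlpool can start at hour 4 and finishes at hour 9.
Packaging needs all of whirlpool (finishes hour 9); the boil (finishes hour 4, plus 3-hour gap → hour 7); pitching (finishes hour 10). That puts its earliest start at hour 10; it finishes at 10 + 7 = hour 17.
All tasks are finished once the last one completes. Finish times: The boil at 4, Whirlpool at 9, Pitching at 10, Packaging at 17. The latest is hour 17.

17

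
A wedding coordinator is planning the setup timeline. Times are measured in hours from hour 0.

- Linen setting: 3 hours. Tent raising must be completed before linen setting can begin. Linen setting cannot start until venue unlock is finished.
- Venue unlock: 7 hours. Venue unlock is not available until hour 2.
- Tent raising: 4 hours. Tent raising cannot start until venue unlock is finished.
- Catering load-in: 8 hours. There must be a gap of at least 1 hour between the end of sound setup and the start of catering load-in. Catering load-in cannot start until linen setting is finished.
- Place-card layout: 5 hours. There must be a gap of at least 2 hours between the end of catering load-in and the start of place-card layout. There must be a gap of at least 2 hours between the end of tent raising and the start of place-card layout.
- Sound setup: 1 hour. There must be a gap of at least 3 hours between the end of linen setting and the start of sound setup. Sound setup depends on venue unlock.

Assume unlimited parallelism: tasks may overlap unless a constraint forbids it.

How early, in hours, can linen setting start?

After its own release at hour 2, venue unlock can start at hour 2 and finishes at hour 9.
Tent raising waits on venue unlock (finishes hour 9), so it starts at hour 9 and finishes at 9 + 4 = hour 13.
Linen setting waits on tent raising (finishes hour 13); venue unlock (finishes hour 9). The latest of these is hour 13, which is the earliest linen setting can start.

13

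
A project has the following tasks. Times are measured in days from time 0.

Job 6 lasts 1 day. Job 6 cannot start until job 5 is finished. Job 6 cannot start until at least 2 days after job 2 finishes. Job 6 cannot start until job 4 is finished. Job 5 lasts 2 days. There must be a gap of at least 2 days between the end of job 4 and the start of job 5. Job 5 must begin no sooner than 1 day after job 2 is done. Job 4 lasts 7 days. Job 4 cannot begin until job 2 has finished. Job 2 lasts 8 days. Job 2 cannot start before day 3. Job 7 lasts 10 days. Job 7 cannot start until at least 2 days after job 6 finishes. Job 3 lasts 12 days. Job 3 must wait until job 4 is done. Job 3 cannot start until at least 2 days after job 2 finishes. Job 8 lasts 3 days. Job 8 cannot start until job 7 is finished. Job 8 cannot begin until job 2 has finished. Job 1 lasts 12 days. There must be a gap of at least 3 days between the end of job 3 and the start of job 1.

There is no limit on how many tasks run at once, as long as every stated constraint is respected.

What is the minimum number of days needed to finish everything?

45

After its own release at day 3, job 2 can start at day 3 and finishes at day 11.
Job 4 waits on job 2 (finishes day 11), so it starts at day 11 and finishes at 11 + 7 = day 18.
For job 5: job 4 (finishes day 18, plus 2-day gap → day 20); job 2 (finishes day 11, plus 1-day gap → day 12). Taking the maximum gives a start of day 20, and it finishes at 20 + 2 = day 22.
Job 6 cannot start until job 5 (finishes day 22); job 2 (finishes day 11, plus 2-day gap → day 13); job 4 (finishes day 18). The controlling bound is day 22, so job 6 finishes at 22 + 1 = day 23.
Job 7 waits on job 6 (finishes day 23, plus 2-day gap → day 25), so it starts at day 25 and finishes at 25 + 10 = day 35.
Job 8 has to wait for job 7 (finishes day 35); job 2 (finishes day 11). The latest of these is day 35, so job 8 runs day 35 to 35 + 3 = day 38.
Job 3 has to wait for job 4 (finishes day 18); job 2 (finishes day 11, plus 2-day gap → day 13). The latest of these is day 18, so job 3 runs day 18 to 18 + 12 = day 30.
Job 1 cannot begin until job 3 (finishes day 30, plus 3-day gap → day 33). It runs from day 33 to 33 + 12 = day 45.
All tasks are finished once the last one completes. Finish times: Job 1 at 45, Job 2 at 11, Job 3 at 30, Job 4 at 18, Job 5 at 22, Job 6 at 23, Job 7 at 35, Job 8 at 38. The latest is day 45.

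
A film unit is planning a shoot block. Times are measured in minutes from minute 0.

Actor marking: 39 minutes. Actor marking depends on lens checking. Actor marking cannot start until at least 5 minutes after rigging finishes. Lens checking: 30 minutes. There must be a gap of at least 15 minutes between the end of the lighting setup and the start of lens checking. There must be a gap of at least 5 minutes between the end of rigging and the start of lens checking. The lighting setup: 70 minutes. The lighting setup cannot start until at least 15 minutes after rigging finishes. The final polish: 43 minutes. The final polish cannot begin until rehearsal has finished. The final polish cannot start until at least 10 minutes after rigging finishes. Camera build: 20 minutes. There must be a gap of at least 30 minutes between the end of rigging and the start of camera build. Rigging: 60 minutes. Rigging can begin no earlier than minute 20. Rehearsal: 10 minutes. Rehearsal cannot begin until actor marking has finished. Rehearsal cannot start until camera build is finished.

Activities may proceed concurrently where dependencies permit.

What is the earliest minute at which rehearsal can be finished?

Rigging cannot begin until its own release at minute 20. It runs from minute 20 to 20 + 60 = minute 80.
After rigging (finishes minute 80, plus 30-minute gap → minute 110), camera build can start at minute 110 and finishes at minute 130.
The lighting setup waits on rigging (finishes minute 80, plus 15-minute gap → minute 95), so it starts at minute 95 and finishes at 95 + 70 = minute 165.
Lens checking cannot start until the lighting setup (finishes minute 165, plus 15-minute gap → minute 180); rigging (finishes minute 80, plus 5-minute gap → minute 85). The controlling bound is minute 180, so lens checking finishes at 180 + 30 = minute 210.
Actor marking cannot start until lens checking (finishes minute 210); rigging (finishes minute 80, plus 5-minute gap → minute 85). The controlling bound is minute 210, so actor marking finishes at 210 + 39 = minute 249.
Rehearsal cannot start until actor marking (finishes minute 249); camera build (finishes minute 130). The controlling bound is minute 249, so rehearsal finishes at 249 + 10 = minute 259.

259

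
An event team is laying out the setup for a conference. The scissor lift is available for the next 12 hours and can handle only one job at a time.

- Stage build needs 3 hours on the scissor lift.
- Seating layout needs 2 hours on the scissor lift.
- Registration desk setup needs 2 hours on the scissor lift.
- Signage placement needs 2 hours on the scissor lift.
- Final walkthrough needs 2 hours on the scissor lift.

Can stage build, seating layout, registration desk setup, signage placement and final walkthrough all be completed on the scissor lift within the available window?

Yes

Running back to back, the jobs need 3 + 2 + 2 + 2 + 2 = 11 hours on the scissor lift.
Since 11 ≤ 12, they fit within the window.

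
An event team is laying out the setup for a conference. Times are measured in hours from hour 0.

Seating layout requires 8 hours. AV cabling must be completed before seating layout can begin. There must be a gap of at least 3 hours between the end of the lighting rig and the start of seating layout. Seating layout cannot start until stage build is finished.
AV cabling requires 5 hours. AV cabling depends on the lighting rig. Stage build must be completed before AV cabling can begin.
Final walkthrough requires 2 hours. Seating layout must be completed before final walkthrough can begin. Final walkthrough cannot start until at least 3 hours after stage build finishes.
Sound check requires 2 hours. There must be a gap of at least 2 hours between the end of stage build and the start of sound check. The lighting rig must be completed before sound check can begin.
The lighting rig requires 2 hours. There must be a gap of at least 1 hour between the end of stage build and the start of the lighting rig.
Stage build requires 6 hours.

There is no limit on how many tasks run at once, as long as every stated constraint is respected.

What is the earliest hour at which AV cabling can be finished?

14

Stage build can start immediately at hour 0; it finishes at hour 6.
The lighting rig waits on stage build (finishes hour 6, plus 1-hour gap → hour 7), so it starts at hour 7 and finishes at 7 + 2 = hour 9.
AV cabling cannot start until the lighting rig (finishes hour 9); stage build (finishes hour 6). The controlling bound is hour 9, so AV cabling finishes at 9 + 5 = hour 14.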